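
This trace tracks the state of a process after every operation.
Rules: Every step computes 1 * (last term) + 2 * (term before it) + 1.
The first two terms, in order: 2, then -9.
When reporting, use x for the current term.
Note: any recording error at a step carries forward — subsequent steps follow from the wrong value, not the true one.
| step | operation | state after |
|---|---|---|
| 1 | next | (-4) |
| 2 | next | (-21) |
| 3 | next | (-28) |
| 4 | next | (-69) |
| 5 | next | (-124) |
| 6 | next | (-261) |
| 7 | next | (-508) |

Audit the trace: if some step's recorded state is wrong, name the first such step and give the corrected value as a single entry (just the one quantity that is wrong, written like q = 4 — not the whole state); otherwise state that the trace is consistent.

no error

1. x = 1*(-9) + (2)*(2) + (1) = -4 (agrees with the trace)
2. x = 1*(-4) + (2)*(-9) + (1) = -21 (exactly as logged)
3. x = 1*(-21) + (2)*(-4) + (1) = -28 (no discrepancy)
4. x = 1*(-28) + (2)*(-21) + (1) = -69 (same as recorded)
5. x = 1*(-69) + (2)*(-28) + (1) = -124 (matches)
6. x = 1*(-124) + (2)*(-69) + (1) = -261 (checks out)
7. x = 1*(-261) + (2)*(-124) + (1) = -508 (verified)
Nothing is out of place; the run is error-free.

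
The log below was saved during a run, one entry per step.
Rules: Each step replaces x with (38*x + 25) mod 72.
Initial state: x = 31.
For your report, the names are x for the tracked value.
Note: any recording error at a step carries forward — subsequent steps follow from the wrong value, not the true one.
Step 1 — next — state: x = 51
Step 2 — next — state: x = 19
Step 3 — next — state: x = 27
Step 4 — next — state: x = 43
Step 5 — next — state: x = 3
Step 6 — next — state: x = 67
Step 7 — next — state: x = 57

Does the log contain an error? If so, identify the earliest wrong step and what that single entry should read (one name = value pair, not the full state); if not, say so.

step 7, x = 51

Recomputing the run from the initial state:
step 1: x = 51
step 2: x = 19
step 3: x = 27
step 4: x = 43
step 5: x = 3
step 6: x = 67
step 7: x = 51
The first disagreement with the log is at step 7, where the value should be x = 51.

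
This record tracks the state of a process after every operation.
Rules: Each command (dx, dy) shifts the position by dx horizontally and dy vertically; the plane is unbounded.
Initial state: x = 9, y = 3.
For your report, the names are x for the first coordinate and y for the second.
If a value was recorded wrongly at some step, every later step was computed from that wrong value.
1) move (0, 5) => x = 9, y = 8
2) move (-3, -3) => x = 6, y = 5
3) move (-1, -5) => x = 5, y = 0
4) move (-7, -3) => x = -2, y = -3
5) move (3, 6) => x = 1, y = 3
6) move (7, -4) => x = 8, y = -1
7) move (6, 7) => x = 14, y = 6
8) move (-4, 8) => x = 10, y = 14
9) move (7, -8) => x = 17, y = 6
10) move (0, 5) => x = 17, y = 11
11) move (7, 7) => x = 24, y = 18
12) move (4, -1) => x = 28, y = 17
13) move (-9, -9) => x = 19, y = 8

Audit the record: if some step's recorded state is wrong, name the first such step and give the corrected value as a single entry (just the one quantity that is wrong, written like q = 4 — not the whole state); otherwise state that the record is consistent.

step 1: x = 9 + (0) = 9, y = 3 + (5) = 8 -> consistent with the record
step 2: x = 9 + (-3) = 6, y = 8 + (-3) = 5 -> no discrepancy
step 3: x = 6 + (-1) = 5, y = 5 + (-5) = 0 -> matches
step 4: x = 5 + (-7) = -2, y = 0 + (-3) = -3 -> verified
step 5: x = -2 + (3) = 1, y = -3 + (6) = 3 -> consistent with the record
step 6: x = 1 + (7) = 8, y = 3 + (-4) = -1 -> in agreement
step 7: x = 8 + (6) = 14, y = -1 + (7) = 6 -> checks out
step 8: x = 14 + (-4) = 10, y = 6 + (8) = 14 -> in agreement
step 9: x = 10 + (7) = 17, y = 14 + (-8) = 6 -> agrees with the record
step 10: x = 17 + (0) = 17, y = 6 + (5) = 11 -> consistent with the record
step 11: x = 17 + (7) = 24, y = 11 + (7) = 18 -> same as recorded
step 12: x = 24 + (4) = 28, y = 18 + (-1) = 17 -> matches
step 13: x = 28 + (-9) = 19, y = 17 + (-9) = 8 -> verified
The whole run recomputes cleanly — no discrepancies.

no error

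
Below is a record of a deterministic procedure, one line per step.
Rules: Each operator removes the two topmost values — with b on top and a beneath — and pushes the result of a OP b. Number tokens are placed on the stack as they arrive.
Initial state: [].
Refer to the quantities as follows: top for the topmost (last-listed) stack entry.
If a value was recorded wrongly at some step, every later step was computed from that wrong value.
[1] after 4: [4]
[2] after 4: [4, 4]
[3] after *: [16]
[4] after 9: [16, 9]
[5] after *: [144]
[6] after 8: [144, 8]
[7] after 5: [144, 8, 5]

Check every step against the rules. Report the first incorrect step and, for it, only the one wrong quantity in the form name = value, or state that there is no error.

no error

Recomputing the run from the initial state:
step 1: [4]
step 2: [4, 4]
step 3: [16]
step 4: [16, 9]
step 5: [144]
step 6: [144, 8]
step 7: [144, 8, 5]
This matches the record at every step.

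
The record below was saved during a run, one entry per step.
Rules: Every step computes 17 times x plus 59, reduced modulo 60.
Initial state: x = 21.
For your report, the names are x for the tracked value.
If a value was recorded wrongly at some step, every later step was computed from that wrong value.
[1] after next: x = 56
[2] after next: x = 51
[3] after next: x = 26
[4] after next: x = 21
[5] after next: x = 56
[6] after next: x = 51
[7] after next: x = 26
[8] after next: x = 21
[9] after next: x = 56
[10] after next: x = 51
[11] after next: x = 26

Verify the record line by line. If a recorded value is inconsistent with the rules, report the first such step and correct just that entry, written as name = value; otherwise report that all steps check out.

no error

Recomputing the run from the initial state:
step 1: x = 56
step 2: x = 51
step 3: x = 26
step 4: x = 21
step 5: x = 56
step 6: x = 51
step 7: x = 26
step 8: x = 21
step 9: x = 56
step 10: x = 51
step 11: x = 26
This matches the record at every step.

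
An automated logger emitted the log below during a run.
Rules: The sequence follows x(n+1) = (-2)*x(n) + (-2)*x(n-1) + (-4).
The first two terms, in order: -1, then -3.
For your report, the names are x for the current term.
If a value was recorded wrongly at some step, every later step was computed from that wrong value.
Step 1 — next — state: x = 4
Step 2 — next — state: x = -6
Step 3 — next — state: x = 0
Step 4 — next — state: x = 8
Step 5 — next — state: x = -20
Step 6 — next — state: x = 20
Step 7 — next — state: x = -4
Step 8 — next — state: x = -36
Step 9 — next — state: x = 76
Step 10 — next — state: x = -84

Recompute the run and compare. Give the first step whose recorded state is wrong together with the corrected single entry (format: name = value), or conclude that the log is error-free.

Step 1: x = -2*(-3) + (-2)*(-1) + (-4) = 4 — consistent with the log.
Step 2: x = -2*(4) + (-2)*(-3) + (-4) = -6 — confirmed correct.
Step 3: x = -2*(-6) + (-2)*(4) + (-4) = 0 — checks out.
Step 4: x = -2*(0) + (-2)*(-6) + (-4) = 8 — consistent with the log.
Step 5: x = -2*(8) + (-2)*(0) + (-4) = -20 — consistent with the log.
Step 6: x = -2*(-20) + (-2)*(8) + (-4) = 20 — same as recorded.
Step 7: x = -2*(20) + (-2)*(-20) + (-4) = -4 — matches.
Step 8: x = -2*(-4) + (-2)*(20) + (-4) = -36 — no discrepancy.
Step 9: x = -2*(-36) + (-2)*(-4) + (-4) = 76 — matches.
Step 10: x = -2*(76) + (-2)*(-36) + (-4) = -84 — confirmed correct.
Nothing is out of place; the run is error-free.

no error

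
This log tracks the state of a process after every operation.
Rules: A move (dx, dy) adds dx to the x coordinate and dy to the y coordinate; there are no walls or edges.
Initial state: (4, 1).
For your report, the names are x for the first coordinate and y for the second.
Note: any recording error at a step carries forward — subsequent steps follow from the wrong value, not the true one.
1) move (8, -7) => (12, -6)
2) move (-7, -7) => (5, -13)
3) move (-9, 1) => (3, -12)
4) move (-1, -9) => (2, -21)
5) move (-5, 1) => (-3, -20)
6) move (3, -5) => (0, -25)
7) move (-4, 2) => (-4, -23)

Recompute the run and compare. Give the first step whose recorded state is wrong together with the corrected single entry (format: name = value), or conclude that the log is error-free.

1. x = 4 + (8) = 12, y = 1 + (-7) = -6 (verified)
2. x = 12 + (-7) = 5, y = -6 + (-7) = -13 (matches)
3. x = 5 + (-9) = -4, y = -13 + (1) = -12 (the recorded entry deviates here)
Step 3 is the first one off; corrected, x = -4.

step 3, x = -4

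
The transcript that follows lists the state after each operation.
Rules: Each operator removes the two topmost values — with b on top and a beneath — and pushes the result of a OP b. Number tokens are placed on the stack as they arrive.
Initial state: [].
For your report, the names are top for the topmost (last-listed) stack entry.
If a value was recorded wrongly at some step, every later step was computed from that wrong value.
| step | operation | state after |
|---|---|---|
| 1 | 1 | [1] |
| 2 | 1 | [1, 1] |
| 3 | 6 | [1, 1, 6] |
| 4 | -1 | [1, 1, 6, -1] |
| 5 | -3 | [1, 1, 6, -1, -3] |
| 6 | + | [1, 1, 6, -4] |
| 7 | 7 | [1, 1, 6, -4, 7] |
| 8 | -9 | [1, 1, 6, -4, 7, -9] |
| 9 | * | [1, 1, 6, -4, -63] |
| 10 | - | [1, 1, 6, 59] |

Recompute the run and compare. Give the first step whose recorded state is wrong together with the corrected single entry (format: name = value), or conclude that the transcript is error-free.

Recomputing the run from the initial state:
step 1: [1]
step 2: [1, 1]
step 3: [1, 1, 6]
step 4: [1, 1, 6, -1]
step 5: [1, 1, 6, -1, -3]
step 6: [1, 1, 6, -4]
step 7: [1, 1, 6, -4, 7]
step 8: [1, 1, 6, -4, 7, -9]
step 9: [1, 1, 6, -4, -63]
step 10: [1, 1, 6, 59]
This matches the transcript at every step.

no error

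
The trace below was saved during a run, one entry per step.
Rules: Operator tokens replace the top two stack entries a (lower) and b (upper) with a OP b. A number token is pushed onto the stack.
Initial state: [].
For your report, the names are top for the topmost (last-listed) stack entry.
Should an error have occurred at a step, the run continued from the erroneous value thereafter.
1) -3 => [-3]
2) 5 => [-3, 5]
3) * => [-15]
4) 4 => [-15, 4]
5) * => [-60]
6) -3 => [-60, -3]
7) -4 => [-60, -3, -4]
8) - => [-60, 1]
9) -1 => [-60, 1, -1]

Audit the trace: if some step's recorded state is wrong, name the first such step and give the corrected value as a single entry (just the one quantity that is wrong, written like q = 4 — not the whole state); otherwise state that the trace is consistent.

1. push -3: top = -3 (checks out)
2. push 5: top = 5 (same as recorded)
3. -3 * 5 = -15 (agrees with the trace)
4. push 4: top = 4 (verified)
5. -15 * 4 = -60 (consistent with the trace)
6. push -3: top = -3 (exactly as logged)
7. push -4: top = -4 (consistent with the trace)
8. -3 - -4 = 1 (same as recorded)
9. push -1: top = -1 (same as recorded)
Each recorded entry agrees with the recomputation.

no error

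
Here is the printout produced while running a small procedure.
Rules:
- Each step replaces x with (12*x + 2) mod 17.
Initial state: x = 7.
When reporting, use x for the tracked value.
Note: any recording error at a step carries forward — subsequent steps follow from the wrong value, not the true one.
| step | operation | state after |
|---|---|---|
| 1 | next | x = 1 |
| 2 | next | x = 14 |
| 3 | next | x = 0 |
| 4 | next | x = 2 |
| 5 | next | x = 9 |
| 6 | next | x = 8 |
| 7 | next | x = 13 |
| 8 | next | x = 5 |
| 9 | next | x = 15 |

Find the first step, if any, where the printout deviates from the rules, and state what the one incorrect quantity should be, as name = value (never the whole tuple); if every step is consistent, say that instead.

step 9, x = 11

Recomputing the run from the initial state:
step 1: x = 1
step 2: x = 14
step 3: x = 0
step 4: x = 2
step 5: x = 9
step 6: x = 8
step 7: x = 13
step 8: x = 5
step 9: x = 11
The first disagreement with the printout is at step 9, where the value should be x = 11.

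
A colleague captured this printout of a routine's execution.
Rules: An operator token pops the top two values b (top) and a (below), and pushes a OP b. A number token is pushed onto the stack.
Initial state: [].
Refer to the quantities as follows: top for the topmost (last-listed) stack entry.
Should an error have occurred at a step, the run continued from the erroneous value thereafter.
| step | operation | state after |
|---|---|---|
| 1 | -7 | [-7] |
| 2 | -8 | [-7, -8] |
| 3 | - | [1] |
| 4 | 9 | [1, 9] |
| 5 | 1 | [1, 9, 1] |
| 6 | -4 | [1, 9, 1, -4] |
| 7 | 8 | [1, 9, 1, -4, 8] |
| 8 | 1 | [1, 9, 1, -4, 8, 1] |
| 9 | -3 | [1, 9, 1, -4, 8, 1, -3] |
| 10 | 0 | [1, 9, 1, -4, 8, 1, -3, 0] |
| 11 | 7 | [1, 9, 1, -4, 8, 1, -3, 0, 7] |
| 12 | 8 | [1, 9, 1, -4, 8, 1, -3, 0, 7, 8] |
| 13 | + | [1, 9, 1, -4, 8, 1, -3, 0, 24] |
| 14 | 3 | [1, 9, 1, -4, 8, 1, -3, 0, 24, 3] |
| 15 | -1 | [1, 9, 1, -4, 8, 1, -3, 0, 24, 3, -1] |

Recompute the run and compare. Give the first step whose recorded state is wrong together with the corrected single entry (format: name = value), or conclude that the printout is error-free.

step 13, top = 15

Recomputing the run from the initial state:
step 1: [-7]
step 2: [-7, -8]
step 3: [1]
step 4: [1, 9]
step 5: [1, 9, 1]
step 6: [1, 9, 1, -4]
step 7: [1, 9, 1, -4, 8]
step 8: [1, 9, 1, -4, 8, 1]
step 9: [1, 9, 1, -4, 8, 1, -3]
step 10: [1, 9, 1, -4, 8, 1, -3, 0]
step 11: [1, 9, 1, -4, 8, 1, -3, 0, 7]
step 12: [1, 9, 1, -4, 8, 1, -3, 0, 7, 8]
step 13: [1, 9, 1, -4, 8, 1, -3, 0, 15]
step 14: [1, 9, 1, -4, 8, 1, -3, 0, 15, 3]
step 15: [1, 9, 1, -4, 8, 1, -3, 0, 15, 3, -1]
The first disagreement with the printout is at step 13, where the value should be top = 15.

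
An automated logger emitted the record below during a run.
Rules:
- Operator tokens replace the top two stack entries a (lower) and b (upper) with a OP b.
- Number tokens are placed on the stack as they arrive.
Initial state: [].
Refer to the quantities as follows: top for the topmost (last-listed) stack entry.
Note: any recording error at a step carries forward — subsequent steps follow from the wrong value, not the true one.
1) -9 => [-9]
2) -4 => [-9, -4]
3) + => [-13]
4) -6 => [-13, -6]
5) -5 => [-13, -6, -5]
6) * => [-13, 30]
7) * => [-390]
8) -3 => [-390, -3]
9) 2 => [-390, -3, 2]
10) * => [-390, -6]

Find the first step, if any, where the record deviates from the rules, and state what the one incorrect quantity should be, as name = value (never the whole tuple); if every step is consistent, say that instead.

Recomputing the run from the initial state:
step 1: [-9]
step 2: [-9, -4]
step 3: [-13]
step 4: [-13, -6]
step 5: [-13, -6, -5]
step 6: [-13, 30]
step 7: [-390]
step 8: [-390, -3]
step 9: [-390, -3, 2]
step 10: [-390, -6]
This matches the record at every step.

no error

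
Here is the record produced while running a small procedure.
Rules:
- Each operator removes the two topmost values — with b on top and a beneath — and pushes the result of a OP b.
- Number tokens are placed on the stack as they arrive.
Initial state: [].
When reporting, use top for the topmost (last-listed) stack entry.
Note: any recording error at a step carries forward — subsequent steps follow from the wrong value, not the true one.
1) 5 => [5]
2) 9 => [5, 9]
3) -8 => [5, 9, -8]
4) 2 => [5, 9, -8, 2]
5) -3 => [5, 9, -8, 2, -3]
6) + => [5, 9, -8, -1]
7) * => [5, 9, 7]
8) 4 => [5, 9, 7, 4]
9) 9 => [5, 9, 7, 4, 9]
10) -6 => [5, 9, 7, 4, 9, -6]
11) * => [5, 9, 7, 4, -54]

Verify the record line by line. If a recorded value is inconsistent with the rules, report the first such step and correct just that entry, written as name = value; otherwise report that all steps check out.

Step 1: push 5: top = 5 — consistent with the record.
Step 2: push 9: top = 9 — same as recorded.
Step 3: push -8: top = -8 — matches.
Step 4: push 2: top = 2 — verified.
Step 5: push -3: top = -3 — same as recorded.
Step 6: 2 + -3 = -1 — matches.
Step 7: -8 * -1 = 8 — a discrepancy with the record.
The earliest wrong entry is at step 7: it should read top = 8.

step 7, top = 8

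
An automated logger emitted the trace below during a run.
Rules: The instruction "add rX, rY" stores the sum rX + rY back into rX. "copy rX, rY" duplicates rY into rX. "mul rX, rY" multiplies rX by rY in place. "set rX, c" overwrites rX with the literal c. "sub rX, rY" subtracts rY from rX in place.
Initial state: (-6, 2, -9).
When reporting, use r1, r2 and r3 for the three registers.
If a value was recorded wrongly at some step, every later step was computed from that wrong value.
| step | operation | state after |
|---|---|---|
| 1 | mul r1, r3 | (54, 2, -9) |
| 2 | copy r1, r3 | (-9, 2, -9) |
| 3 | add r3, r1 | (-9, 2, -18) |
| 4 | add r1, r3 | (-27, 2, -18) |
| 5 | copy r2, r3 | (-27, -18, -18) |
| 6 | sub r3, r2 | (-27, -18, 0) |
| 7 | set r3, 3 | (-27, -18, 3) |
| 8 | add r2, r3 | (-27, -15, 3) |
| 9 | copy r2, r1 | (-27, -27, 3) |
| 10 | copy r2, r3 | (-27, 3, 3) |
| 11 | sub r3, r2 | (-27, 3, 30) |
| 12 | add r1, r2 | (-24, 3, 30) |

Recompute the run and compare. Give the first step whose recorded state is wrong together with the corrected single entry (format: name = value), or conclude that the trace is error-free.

step 11, r3 = 0

Recomputing the run from the initial state:
step 1: r1 = 54, r2 = 2, r3 = -9
step 2: r1 = -9, r2 = 2, r3 = -9
step 3: r1 = -9, r2 = 2, r3 = -18
step 4: r1 = -27, r2 = 2, r3 = -18
step 5: r1 = -27, r2 = -18, r3 = -18
step 6: r1 = -27, r2 = -18, r3 = 0
step 7: r1 = -27, r2 = -18, r3 = 3
step 8: r1 = -27, r2 = -15, r3 = 3
step 9: r1 = -27, r2 = -27, r3 = 3
step 10: r1 = -27, r2 = 3, r3 = 3
step 11: r1 = -27, r2 = 3, r3 = 0
step 12: r1 = -24, r2 = 3, r3 = 0
The first disagreement with the trace is at step 11, where the value should be r3 = 0.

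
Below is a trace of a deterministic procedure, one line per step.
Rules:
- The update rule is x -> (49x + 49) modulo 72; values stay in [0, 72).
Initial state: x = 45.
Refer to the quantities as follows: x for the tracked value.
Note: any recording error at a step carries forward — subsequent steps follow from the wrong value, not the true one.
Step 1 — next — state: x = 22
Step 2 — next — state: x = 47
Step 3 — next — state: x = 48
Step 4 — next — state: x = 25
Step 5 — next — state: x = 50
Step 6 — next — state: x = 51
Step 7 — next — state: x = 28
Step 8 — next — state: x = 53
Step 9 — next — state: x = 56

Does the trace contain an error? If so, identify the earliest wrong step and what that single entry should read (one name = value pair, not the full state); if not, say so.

Recomputing the run from the initial state:
step 1: x = 22
step 2: x = 47
step 3: x = 48
step 4: x = 25
step 5: x = 50
step 6: x = 51
step 7: x = 28
step 8: x = 53
step 9: x = 54
The first disagreement with the trace is at step 9, where the value should be x = 54.

step 9, x = 54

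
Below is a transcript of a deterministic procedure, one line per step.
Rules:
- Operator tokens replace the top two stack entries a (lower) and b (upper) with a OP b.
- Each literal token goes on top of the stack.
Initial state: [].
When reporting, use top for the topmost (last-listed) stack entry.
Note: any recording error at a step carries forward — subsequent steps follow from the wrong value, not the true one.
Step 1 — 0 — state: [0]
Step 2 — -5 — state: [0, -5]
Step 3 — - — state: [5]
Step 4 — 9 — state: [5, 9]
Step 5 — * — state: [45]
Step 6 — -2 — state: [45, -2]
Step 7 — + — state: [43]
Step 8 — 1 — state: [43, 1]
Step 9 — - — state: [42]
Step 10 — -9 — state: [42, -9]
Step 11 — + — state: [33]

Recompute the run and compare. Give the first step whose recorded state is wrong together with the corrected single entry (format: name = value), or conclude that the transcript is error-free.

1. push 0: top = 0 (agrees with the transcript)
2. push -5: top = -5 (verified)
3. 0 - -5 = 5 (consistent with the transcript)
4. push 9: top = 9 (confirmed correct)
5. 5 * 9 = 45 (confirmed correct)
6. push -2: top = -2 (matches)
7. 45 + -2 = 43 (in agreement)
8. push 1: top = 1 (no discrepancy)
9. 43 - 1 = 42 (checks out)
10. push -9: top = -9 (no discrepancy)
11. 42 + -9 = 33 (same as recorded)
All entries verified; no error found.

no error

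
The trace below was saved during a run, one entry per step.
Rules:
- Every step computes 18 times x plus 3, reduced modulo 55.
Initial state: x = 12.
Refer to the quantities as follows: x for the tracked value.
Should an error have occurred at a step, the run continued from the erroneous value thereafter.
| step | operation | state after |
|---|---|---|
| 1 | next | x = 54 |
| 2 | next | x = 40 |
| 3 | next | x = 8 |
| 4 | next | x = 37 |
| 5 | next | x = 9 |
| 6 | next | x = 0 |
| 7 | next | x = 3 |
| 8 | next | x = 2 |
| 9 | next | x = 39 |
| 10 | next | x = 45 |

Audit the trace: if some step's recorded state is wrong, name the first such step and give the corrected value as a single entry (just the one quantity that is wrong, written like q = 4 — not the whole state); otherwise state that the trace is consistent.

no error

Recomputing the run from the initial state:
step 1: x = 54
step 2: x = 40
step 3: x = 8
step 4: x = 37
step 5: x = 9
step 6: x = 0
step 7: x = 3
step 8: x = 2
step 9: x = 39
step 10: x = 45
This matches the trace at every step.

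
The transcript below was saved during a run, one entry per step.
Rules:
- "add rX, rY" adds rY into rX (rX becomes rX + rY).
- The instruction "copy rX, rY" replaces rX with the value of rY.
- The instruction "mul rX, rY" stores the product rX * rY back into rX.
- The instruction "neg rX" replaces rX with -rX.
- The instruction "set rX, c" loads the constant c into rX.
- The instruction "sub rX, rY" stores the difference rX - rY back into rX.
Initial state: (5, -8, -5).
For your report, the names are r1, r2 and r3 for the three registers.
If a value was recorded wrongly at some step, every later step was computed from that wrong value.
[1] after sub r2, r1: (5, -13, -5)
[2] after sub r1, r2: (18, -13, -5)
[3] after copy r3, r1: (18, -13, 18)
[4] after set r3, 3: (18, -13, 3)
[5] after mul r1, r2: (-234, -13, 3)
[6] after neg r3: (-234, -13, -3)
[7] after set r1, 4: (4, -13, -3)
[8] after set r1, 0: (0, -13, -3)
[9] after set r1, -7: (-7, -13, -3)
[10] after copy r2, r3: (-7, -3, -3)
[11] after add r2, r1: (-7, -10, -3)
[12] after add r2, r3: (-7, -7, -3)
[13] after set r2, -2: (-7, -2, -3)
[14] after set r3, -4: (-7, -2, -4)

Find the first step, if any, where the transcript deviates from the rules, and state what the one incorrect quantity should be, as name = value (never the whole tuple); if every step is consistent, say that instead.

step 12, r2 = -13

step 1: r2 = -8 - 5 = -13 -> no discrepancy
step 2: r1 = 5 - -13 = 18 -> verified
step 3: r3 = 18 -> no discrepancy
step 4: r3 = 3 -> agrees with the transcript
step 5: r1 = 18 * -13 = -234 -> verified
step 6: r3 = -(3) = -3 -> confirmed correct
step 7: r1 = 4 -> agrees with the transcript
step 8: r1 = 0 -> matches
step 9: r1 = -7 -> agrees with the transcript
step 10: r2 = -3 -> same as recorded
step 11: r2 = -3 + -7 = -10 -> confirmed correct
step 12: r2 = -10 + -3 = -13 -> the transcript has a different value
First incorrect step: 12; the correct value is r2 = -13.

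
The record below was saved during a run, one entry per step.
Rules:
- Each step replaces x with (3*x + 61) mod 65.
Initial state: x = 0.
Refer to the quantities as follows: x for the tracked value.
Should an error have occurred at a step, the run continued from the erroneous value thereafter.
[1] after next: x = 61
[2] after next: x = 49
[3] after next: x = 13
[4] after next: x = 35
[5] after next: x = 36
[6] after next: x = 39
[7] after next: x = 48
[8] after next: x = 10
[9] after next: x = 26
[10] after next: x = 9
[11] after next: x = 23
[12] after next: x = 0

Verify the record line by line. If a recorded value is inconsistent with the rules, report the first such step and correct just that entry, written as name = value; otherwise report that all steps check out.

no error

Recomputing the run from the initial state:
step 1: x = 61
step 2: x = 49
step 3: x = 13
step 4: x = 35
step 5: x = 36
step 6: x = 39
step 7: x = 48
step 8: x = 10
step 9: x = 26
step 10: x = 9
step 11: x = 23
step 12: x = 0
This matches the record at every step.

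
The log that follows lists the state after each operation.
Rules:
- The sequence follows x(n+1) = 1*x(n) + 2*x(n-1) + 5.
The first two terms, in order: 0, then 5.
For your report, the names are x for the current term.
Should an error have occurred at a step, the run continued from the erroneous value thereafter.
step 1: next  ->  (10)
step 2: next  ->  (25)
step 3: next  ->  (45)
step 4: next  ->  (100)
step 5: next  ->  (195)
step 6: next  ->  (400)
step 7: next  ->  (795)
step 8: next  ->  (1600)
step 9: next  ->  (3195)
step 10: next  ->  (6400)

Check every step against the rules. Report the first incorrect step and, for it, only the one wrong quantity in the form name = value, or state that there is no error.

step 3, x = 50

Recomputing the run from the initial state:
step 1: x = 10
step 2: x = 25
step 3: x = 50
step 4: x = 105
step 5: x = 210
step 6: x = 425
step 7: x = 850
step 8: x = 1705
step 9: x = 3410
step 10: x = 6825
The first disagreement with the log is at step 3, where the value should be x = 50.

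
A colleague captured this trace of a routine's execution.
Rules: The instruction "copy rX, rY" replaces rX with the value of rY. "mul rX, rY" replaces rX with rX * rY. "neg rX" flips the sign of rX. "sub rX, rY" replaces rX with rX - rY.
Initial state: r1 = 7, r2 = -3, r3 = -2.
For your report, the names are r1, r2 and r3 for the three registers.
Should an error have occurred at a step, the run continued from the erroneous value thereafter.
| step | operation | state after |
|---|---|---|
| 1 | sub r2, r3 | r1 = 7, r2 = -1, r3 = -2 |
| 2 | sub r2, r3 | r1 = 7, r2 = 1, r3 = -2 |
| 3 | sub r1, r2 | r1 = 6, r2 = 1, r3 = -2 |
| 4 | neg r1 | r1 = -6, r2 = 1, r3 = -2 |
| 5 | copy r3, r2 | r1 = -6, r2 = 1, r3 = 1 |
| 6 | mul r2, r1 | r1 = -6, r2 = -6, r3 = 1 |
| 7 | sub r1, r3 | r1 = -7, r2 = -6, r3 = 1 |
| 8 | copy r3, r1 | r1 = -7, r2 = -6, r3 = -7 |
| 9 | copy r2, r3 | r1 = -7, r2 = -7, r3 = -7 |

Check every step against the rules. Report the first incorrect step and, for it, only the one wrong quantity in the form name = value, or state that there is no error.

no error

Recomputing the run from the initial state:
step 1: r1 = 7, r2 = -1, r3 = -2
step 2: r1 = 7, r2 = 1, r3 = -2
step 3: r1 = 6, r2 = 1, r3 = -2
step 4: r1 = -6, r2 = 1, r3 = -2
step 5: r1 = -6, r2 = 1, r3 = 1
step 6: r1 = -6, r2 = -6, r3 = 1
step 7: r1 = -7, r2 = -6, r3 = 1
step 8: r1 = -7, r2 = -6, r3 = -7
step 9: r1 = -7, r2 = -7, r3 = -7
This matches the trace at every step.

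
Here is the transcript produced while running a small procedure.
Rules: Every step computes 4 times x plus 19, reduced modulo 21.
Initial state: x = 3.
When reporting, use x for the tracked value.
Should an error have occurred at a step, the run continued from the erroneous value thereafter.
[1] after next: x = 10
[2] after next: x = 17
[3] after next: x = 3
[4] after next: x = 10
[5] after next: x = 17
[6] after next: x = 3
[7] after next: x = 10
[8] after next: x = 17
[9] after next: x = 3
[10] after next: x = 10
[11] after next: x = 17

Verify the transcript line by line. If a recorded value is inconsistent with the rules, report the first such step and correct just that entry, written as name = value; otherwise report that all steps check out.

step 1: x = (4*3 + 19) mod 21 = 10 -> consistent with the transcript
step 2: x = (4*10 + 19) mod 21 = 17 -> consistent with the transcript
step 3: x = (4*17 + 19) mod 21 = 3 -> verified
step 4: x = (4*3 + 19) mod 21 = 10 -> confirmed correct
step 5: x = (4*10 + 19) mod 21 = 17 -> consistent with the transcript
step 6: x = (4*17 + 19) mod 21 = 3 -> checks out
step 7: x = (4*3 + 19) mod 21 = 10 -> exactly as logged
step 8: x = (4*10 + 19) mod 21 = 17 -> exactly as logged
step 9: x = (4*17 + 19) mod 21 = 3 -> in agreement
step 10: x = (4*3 + 19) mod 21 = 10 -> in agreement
step 11: x = (4*10 + 19) mod 21 = 17 -> no discrepancy
All entries verified; no error found.

no error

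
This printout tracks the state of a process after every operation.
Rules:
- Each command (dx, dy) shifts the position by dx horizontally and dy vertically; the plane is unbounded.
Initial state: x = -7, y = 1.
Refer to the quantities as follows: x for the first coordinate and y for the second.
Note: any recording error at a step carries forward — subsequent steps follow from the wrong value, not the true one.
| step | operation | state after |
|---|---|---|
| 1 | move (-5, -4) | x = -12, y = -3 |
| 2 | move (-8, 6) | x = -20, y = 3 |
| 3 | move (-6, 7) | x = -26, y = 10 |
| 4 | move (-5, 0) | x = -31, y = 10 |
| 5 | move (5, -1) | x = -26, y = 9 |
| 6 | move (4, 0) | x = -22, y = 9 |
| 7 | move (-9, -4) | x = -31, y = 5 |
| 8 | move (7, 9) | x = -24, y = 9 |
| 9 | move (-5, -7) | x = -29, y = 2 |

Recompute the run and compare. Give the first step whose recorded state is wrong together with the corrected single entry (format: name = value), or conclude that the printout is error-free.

step 8, y = 14

Step 1: x = -7 + (-5) = -12, y = 1 + (-4) = -3 — matches.
Step 2: x = -12 + (-8) = -20, y = -3 + (6) = 3 — verified.
Step 3: x = -20 + (-6) = -26, y = 3 + (7) = 10 — confirmed correct.
Step 4: x = -26 + (-5) = -31, y = 10 + (0) = 10 — confirmed correct.
Step 5: x = -31 + (5) = -26, y = 10 + (-1) = 9 — consistent with the printout.
Step 6: x = -26 + (4) = -22, y = 9 + (0) = 9 — matches.
Step 7: x = -22 + (-9) = -31, y = 9 + (-4) = 5 — checks out.
Step 8: x = -31 + (7) = -24, y = 5 + (9) = 14 — first mismatch against the printout.
First incorrect step: 8; the correct value is y = 14.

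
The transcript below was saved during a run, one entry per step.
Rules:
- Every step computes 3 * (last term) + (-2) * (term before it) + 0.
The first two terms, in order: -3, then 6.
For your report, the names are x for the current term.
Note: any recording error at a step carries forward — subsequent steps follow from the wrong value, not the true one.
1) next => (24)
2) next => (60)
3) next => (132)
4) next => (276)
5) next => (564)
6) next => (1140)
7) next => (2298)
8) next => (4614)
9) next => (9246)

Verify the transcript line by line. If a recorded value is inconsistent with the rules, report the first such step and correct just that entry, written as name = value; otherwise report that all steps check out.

step 7, x = 2292

Recomputing the run from the initial state:
step 1: x = 24
step 2: x = 60
step 3: x = 132
step 4: x = 276
step 5: x = 564
step 6: x = 1140
step 7: x = 2292
step 8: x = 4596
step 9: x = 9204
The first disagreement with the transcript is at step 7, where the value should be x = 2292.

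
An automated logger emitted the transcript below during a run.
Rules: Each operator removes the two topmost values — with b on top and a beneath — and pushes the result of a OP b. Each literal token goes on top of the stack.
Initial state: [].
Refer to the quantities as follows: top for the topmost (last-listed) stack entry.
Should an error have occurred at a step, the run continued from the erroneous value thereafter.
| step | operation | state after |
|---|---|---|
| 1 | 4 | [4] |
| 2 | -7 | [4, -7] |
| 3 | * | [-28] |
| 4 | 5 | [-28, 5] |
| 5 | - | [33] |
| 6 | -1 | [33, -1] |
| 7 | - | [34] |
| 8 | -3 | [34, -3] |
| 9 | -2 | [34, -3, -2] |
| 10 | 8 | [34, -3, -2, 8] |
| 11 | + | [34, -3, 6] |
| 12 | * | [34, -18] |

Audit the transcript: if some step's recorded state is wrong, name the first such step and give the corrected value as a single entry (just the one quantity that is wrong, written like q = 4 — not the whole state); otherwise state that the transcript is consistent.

Step 1: push 4: top = 4 — consistent with the transcript.
Step 2: push -7: top = -7 — matches.
Step 3: 4 * -7 = -28 — consistent with the transcript.
Step 4: push 5: top = 5 — matches.
Step 5: -28 - 5 = -33 — a discrepancy with the transcript.
The audit stops at step 5: the recorded entry is wrong and should be top = -33.

step 5, top = -33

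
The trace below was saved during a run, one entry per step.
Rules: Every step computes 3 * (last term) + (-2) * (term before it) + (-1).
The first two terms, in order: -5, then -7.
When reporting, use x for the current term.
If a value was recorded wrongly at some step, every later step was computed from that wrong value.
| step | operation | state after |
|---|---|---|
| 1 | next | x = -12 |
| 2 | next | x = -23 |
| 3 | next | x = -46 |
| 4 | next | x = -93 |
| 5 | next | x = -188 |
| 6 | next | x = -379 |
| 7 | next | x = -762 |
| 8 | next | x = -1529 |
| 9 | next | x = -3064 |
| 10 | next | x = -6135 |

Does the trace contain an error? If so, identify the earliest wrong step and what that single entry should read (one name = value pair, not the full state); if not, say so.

Recomputing the run from the initial state:
step 1: x = -12
step 2: x = -23
step 3: x = -46
step 4: x = -93
step 5: x = -188
step 6: x = -379
step 7: x = -762
step 8: x = -1529
step 9: x = -3064
step 10: x = -6135
This matches the trace at every step.

no error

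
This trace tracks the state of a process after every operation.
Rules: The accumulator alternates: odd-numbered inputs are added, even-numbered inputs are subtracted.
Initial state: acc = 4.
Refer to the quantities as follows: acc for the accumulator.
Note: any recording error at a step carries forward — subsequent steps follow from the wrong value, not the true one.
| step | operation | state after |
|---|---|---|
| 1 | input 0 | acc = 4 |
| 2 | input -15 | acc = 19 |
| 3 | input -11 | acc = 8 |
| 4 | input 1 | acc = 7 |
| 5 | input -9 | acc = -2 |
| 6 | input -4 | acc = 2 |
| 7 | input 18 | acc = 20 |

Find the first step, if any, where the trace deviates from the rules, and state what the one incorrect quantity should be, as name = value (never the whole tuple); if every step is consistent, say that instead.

no error

Step 1: acc = 4 + 0 = 4 — consistent with the trace.
Step 2: acc = 4 - -15 = 19 — confirmed correct.
Step 3: acc = 19 + -11 = 8 — agrees with the trace.
Step 4: acc = 8 - 1 = 7 — exactly as logged.
Step 5: acc = 7 + -9 = -2 — verified.
Step 6: acc = -2 - -4 = 2 — matches.
Step 7: acc = 2 + 18 = 20 — checks out.
Each recorded entry agrees with the recomputation.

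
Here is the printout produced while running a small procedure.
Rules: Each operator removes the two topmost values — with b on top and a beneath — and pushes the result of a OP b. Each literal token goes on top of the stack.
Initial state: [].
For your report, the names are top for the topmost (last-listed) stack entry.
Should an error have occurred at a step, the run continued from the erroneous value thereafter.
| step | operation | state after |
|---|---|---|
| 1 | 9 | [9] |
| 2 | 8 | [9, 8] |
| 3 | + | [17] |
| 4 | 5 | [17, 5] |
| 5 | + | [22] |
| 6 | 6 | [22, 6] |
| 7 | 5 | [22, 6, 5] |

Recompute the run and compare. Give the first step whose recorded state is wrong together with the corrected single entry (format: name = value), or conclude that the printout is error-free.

1. push 9: top = 9 (in agreement)
2. push 8: top = 8 (confirmed correct)
3. 9 + 8 = 17 (no discrepancy)
4. push 5: top = 5 (agrees with the printout)
5. 17 + 5 = 22 (confirmed correct)
6. push 6: top = 6 (verified)
7. push 5: top = 5 (exactly as logged)
Nothing is out of place; the run is error-free.

no error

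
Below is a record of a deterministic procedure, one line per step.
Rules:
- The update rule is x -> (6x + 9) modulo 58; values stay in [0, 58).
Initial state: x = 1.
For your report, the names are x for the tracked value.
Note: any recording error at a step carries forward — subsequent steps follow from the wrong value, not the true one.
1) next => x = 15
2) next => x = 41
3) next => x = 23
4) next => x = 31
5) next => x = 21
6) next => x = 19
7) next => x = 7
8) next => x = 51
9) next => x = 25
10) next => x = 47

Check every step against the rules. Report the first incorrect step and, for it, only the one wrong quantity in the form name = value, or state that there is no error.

step 10, x = 43

Step 1: x = (6*1 + 9) mod 58 = 15 — checks out.
Step 2: x = (6*15 + 9) mod 58 = 41 — exactly as logged.
Step 3: x = (6*41 + 9) mod 58 = 23 — agrees with the record.
Step 4: x = (6*23 + 9) mod 58 = 31 — checks out.
Step 5: x = (6*31 + 9) mod 58 = 21 — no discrepancy.
Step 6: x = (6*21 + 9) mod 58 = 19 — confirmed correct.
Step 7: x = (6*19 + 9) mod 58 = 7 — in agreement.
Step 8: x = (6*7 + 9) mod 58 = 51 — matches.
Step 9: x = (6*51 + 9) mod 58 = 25 — agrees with the record.
Step 10: x = (6*25 + 9) mod 58 = 43 — this is not what the record shows.
Conclusion: step 10 carries the first error; the entry should be x = 43.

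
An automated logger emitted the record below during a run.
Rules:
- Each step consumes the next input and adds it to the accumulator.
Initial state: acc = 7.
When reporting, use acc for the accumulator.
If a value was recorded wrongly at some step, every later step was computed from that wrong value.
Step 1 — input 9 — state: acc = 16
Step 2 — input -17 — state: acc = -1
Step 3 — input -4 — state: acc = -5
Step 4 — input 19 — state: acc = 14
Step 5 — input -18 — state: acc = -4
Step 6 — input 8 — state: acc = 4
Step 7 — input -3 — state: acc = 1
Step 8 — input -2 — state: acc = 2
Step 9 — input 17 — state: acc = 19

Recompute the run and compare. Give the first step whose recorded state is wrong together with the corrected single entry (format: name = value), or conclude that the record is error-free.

step 8, acc = -1

1. acc = 7 + 9 = 16 (no discrepancy)
2. acc = 16 + -17 = -1 (no discrepancy)
3. acc = -1 + -4 = -5 (verified)
4. acc = -5 + 19 = 14 (verified)
5. acc = 14 + -18 = -4 (no discrepancy)
6. acc = -4 + 8 = 4 (same as recorded)
7. acc = 4 + -3 = 1 (in agreement)
8. acc = 1 + -2 = -1 (a discrepancy with the record)
Conclusion: step 8 carries the first error; the entry should be acc = -1.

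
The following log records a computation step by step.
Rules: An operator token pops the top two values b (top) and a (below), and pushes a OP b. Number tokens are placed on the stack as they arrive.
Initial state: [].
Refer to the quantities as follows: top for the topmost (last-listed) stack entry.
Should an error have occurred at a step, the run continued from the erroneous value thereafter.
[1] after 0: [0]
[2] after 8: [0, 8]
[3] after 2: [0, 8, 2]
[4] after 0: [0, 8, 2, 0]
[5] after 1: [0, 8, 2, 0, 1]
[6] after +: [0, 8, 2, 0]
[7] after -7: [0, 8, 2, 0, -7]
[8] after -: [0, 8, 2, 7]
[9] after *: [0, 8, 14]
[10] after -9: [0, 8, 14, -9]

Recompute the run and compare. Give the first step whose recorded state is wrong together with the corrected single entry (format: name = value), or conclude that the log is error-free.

step 1: push 0: top = 0 -> consistent with the log
step 2: push 8: top = 8 -> matches
step 3: push 2: top = 2 -> no discrepancy
step 4: push 0: top = 0 -> matches
step 5: push 1: top = 1 -> checks out
step 6: 0 + 1 = 1 -> the entry is off here
Conclusion: step 6 carries the first error; the entry should be top = 1.

step 6, top = 1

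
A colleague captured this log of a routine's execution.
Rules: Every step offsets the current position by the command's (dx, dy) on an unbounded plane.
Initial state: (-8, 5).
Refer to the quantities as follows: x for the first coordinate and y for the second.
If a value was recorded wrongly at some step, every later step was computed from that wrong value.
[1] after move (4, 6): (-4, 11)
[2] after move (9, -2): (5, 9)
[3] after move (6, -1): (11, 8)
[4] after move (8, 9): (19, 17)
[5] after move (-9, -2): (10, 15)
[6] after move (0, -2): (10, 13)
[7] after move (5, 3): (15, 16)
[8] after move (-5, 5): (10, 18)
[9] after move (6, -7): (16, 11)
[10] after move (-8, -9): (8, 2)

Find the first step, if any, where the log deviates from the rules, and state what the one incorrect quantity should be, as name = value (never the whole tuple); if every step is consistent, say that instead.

1. x = -8 + (4) = -4, y = 5 + (6) = 11 (checks out)
2. x = -4 + (9) = 5, y = 11 + (-2) = 9 (confirmed correct)
3. x = 5 + (6) = 11, y = 9 + (-1) = 8 (agrees with the log)
4. x = 11 + (8) = 19, y = 8 + (9) = 17 (consistent with the log)
5. x = 19 + (-9) = 10, y = 17 + (-2) = 15 (checks out)
6. x = 10 + (0) = 10, y = 15 + (-2) = 13 (exactly as logged)
7. x = 10 + (5) = 15, y = 13 + (3) = 16 (consistent with the log)
8. x = 15 + (-5) = 10, y = 16 + (5) = 21 (not what was recorded)
Conclusion: step 8 carries the first error; the entry should be y = 21.

step 8, y = 21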